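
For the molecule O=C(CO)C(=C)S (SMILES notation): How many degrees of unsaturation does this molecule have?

2

Molecular formula: C4H6O2S.
DoU = (2C + 2 + N − H − X) / 2, where X is the halogen count and O/S are ignored.
    = (2·4 + 2 + 0 − 6 − 0) / 2 = 4 / 2 = 2.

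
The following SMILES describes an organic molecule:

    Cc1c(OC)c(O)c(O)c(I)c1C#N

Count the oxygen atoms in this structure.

Scan the SMILES for O atoms (remember two-letter symbols like Cl and Br are single atoms).
Oxygen count: 3.

3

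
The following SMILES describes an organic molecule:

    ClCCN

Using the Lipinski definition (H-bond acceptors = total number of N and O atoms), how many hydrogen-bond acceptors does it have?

N atoms: 1; O atoms: 0.
Lipinski HBA = 1 + 0 = 1.

1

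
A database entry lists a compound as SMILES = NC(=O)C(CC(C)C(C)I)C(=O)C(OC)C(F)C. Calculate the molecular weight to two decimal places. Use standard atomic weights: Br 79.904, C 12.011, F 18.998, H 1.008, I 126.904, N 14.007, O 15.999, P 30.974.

First, the molecular formula is C12H21FINO3 (counting implicit H from valence).
  C: 12 × 12.011 = 144.132
  F: 1 × 18.998 = 18.998
  H: 21 × 1.008 = 21.168
  I: 1 × 126.904 = 126.904
  N: 1 × 14.007 = 14.007
  O: 3 × 15.999 = 47.997
Sum: 12×12.011 + 1×18.998 + 21×1.008 + 1×126.904 + 1×14.007 + 3×15.999 = 373.206 → 373.21 g/mol.

373.21 g/mol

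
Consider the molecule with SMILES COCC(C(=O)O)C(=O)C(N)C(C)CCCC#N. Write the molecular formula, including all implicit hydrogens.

C12H20N2O4

Walk through each heavy atom and fill implicit hydrogens from standard valence (C 4, N 3, O 2, S 2, halogen 1):
  atom 1: C, bond orders sum to 1 (valence 4) → 3 H
  atom 2: O, bond orders sum to 2 (valence 2) → 0 H
  atom 3: C, bond orders sum to 2 (valence 4) → 2 H
  atom 4: C, bond orders sum to 3 (valence 4) → 1 H
  atom 5: C, bond orders sum to 4 (valence 4) → 0 H
  atom 6: O, bond orders sum to 2 (valence 2) → 0 H
  atom 7: O, bond orders sum to 1 (valence 2) → 1 H
  atom 8: C, bond orders sum to 4 (valence 4) → 0 H
  atom 9: O, bond orders sum to 2 (valence 2) → 0 H
  atom 10: C, bond orders sum to 3 (valence 4) → 1 H
  atom 11: N, bond orders sum to 1 (valence 3) → 2 H
  atom 12: C, bond orders sum to 3 (valence 4) → 1 H
  atom 13: C, bond orders sum to 1 (valence 4) → 3 H
  atom 14: C, bond orders sum to 2 (valence 4) → 2 H
  atom 15: C, bond orders sum to 2 (valence 4) → 2 H
  atom 16: C, bond orders sum to 2 (valence 4) → 2 H
  atom 17: C, bond orders sum to 4 (valence 4) → 0 H
  atom 18: N, bond orders sum to 3 (valence 3) → 0 H
Totals → C:12, H:20, N:2, O:4.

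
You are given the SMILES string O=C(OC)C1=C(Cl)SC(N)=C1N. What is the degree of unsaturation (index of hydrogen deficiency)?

Degree of unsaturation = (number of rings) + (number of π bonds).
Ring closures in the SMILES: 1.
π bonds: 3 double bonds (each 1 DoU) → 3 DoU from unsaturation.
Total DoU = 1 + 3 = 4.

4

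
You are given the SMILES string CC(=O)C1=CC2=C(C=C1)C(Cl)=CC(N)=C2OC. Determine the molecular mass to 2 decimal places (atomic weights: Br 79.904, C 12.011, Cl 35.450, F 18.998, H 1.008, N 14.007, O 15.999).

First, the molecular formula is C13H12ClNO2 (counting implicit H from valence).
  C: 13 × 12.011 = 156.143
  Cl: 1 × 35.450 = 35.450
  H: 12 × 1.008 = 12.096
  N: 1 × 14.007 = 14.007
  O: 2 × 15.999 = 31.998
Sum: 13×12.011 + 1×35.450 + 12×1.008 + 1×14.007 + 2×15.999 = 249.694 → 249.69 g/mol.

249.69 g/mol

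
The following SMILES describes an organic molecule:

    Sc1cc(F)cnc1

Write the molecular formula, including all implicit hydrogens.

Walk through each heavy atom and fill implicit hydrogens from standard valence (C 4, N 3, O 2, S 2, halogen 1); for lowercase aromatic atoms, an aromatic c carries 1 H when it has two neighbours and 0 H with three, and aromatic n carries 0 H:
  atom 1: S, bond orders sum to 1 (valence 2) → 1 H
  atom 2: aromatic c, 3 neighbours → 0 H
  atom 3: aromatic c, 2 neighbours → 1 H
  atom 4: aromatic c, 3 neighbours → 0 H
  atom 5: F (halogen, monovalent) → 0 H
  atom 6: aromatic c, 2 neighbours → 1 H
  atom 7: aromatic n, 2 neighbours → 0 H
  atom 8: aromatic c, 2 neighbours → 1 H
Totals → C:5, H:4, F:1, N:1, S:1.
In Hill order: C5H4FNS.

C5H4FNS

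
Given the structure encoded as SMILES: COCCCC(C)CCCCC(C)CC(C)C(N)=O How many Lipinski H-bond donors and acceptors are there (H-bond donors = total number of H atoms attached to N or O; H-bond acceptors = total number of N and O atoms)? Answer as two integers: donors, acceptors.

Donors: find every N or O and count the H atoms it carries.
  atom 2 (O): bond orders sum to 2 → 0 H
  atom 18 (N): bond orders sum to 1 → 2 H
  atom 19 (O): bond orders sum to 2 → 0 H
Lipinski HBD = 2.
Acceptors: N atoms = 1, O atoms = 2 → HBA = 3.

2, 3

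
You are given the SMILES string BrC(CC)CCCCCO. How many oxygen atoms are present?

Scan the SMILES for O atoms (remember two-letter symbols like Cl and Br are single atoms).
Oxygen count: 1.

1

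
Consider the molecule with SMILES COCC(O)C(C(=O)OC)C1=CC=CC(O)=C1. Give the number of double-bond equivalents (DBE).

5

Molecular formula: C12H16O5.
DoU = (2C + 2 + N − H − X) / 2, where X is the halogen count and O/S are ignored.
    = (2·12 + 2 + 0 − 16 − 0) / 2 = 10 / 2 = 5.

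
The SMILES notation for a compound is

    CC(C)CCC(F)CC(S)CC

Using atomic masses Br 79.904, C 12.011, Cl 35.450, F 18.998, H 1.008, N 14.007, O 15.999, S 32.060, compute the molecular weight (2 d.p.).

192.34 g/mol

First, the molecular formula is C10H21FS (counting implicit H from valence).
  C: 10 × 12.011 = 120.110
  F: 1 × 18.998 = 18.998
  H: 21 × 1.008 = 21.168
  S: 1 × 32.060 = 32.060
Sum: 10×12.011 + 1×18.998 + 21×1.008 + 1×32.060 = 192.336 → 192.34 g/mol.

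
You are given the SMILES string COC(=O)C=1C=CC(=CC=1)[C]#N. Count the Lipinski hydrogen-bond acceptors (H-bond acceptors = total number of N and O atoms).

3

N atoms: 1; O atoms: 2.
Lipinski HBA = 1 + 2 = 3.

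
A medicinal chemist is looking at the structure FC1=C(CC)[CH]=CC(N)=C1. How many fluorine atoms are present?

1

Scan the SMILES for F atoms (remember two-letter symbols like Cl and Br are single atoms).
Fluorine count: 1.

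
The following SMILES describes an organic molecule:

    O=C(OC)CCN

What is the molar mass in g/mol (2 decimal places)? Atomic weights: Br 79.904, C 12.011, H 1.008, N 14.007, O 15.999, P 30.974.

103.12 g/mol

First, the molecular formula is C4H9NO2 (counting implicit H from valence).
  C: 4 × 12.011 = 48.044
  H: 9 × 1.008 = 9.072
  N: 1 × 14.007 = 14.007
  O: 2 × 15.999 = 31.998
Sum: 4×12.011 + 9×1.008 + 1×14.007 + 2×15.999 = 103.121 → 103.12 g/mol.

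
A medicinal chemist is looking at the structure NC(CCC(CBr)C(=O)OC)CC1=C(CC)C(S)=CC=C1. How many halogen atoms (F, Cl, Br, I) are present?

Halogen atoms appear at heavy-atom position 7 (1×Br).
Other groups present: 1 ester, 1 primary amine, 1 thiol.
Halogen count: 1.

1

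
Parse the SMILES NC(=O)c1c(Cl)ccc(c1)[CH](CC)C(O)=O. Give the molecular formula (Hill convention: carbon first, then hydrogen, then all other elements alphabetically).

Walk through each heavy atom and fill implicit hydrogens from standard valence (C 4, N 3, O 2, S 2, halogen 1); for lowercase aromatic atoms, an aromatic c carries 1 H when it has two neighbours and 0 H with three, and aromatic n carries 0 H:
  atom 1: N, bond orders sum to 1 (valence 3) → 2 H
  atom 2: C, bond orders sum to 4 (valence 4) → 0 H
  atom 3: O, bond orders sum to 2 (valence 2) → 0 H
  atom 4: aromatic c, 3 neighbours → 0 H
  atom 5: aromatic c, 3 neighbours → 0 H
  atom 6: Cl (halogen, monovalent) → 0 H
  atom 7: aromatic c, 2 neighbours → 1 H
  atom 8: aromatic c, 2 neighbours → 1 H
  atom 9: aromatic c, 3 neighbours → 0 H
  atom 10: aromatic c, 2 neighbours → 1 H
  atom 11: C with explicit H count 1
  atom 12: C, bond orders sum to 2 (valence 4) → 2 H
  atom 13: C, bond orders sum to 1 (valence 4) → 3 H
  atom 14: C, bond orders sum to 4 (valence 4) → 0 H
  atom 15: O, bond orders sum to 1 (valence 2) → 1 H
  atom 16: O, bond orders sum to 2 (valence 2) → 0 H
Totals → C:11, H:12, Cl:1, N:1, O:3.
In Hill order: C11H12ClNO3.

C11H12ClNO3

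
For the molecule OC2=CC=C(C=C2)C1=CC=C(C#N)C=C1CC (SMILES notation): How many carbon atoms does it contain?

15

Count every carbon token in the SMILES (each C, including those in ring-closure positions and inside branches).
Carbon count: 15.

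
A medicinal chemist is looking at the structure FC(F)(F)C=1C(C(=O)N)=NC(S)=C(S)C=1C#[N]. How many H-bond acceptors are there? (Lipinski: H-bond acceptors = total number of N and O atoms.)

4

N atoms: 3; O atoms: 1.
Lipinski HBA = 3 + 1 = 4.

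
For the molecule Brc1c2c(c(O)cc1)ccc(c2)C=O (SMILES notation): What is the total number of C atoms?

11

Count every carbon token in the SMILES (each C, including those in ring-closure positions and inside branches).
Carbon count: 11.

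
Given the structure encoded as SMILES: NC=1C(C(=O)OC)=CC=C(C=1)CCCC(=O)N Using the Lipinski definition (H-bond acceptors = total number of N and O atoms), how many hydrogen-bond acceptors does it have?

N atoms: 2; O atoms: 3.
Lipinski HBA = 2 + 3 = 5.

5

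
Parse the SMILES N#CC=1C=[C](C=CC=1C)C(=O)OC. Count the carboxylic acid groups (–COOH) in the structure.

0

Scan the SMILES for the carboxylic acid motif — none present.
Groups that are present: 1 ester, 1 nitrile.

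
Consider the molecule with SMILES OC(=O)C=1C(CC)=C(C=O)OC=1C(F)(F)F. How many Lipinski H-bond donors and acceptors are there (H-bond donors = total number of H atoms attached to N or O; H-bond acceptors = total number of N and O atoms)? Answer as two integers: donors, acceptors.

1, 4

Donors: find every N or O and count the H atoms it carries.
  atom 1 (O): bond orders sum to 1 → 1 H
  atom 3 (O): bond orders sum to 2 → 0 H
  atom 10 (O): bond orders sum to 2 → 0 H
  atom 11 (O): bond orders sum to 2 → 0 H
Lipinski HBD = 1.
Acceptors: N atoms = 0, O atoms = 4 → HBA = 4.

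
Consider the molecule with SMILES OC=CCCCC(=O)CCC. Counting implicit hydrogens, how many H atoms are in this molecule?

16

Walk through each heavy atom and fill implicit hydrogens from standard valence (C 4, N 3, O 2, S 2, halogen 1):
  atom 1: O, bond orders sum to 1 (valence 2) → 1 H
  atom 2: C, bond orders sum to 3 (valence 4) → 1 H
  atom 3: C, bond orders sum to 3 (valence 4) → 1 H
  atom 4: C, bond orders sum to 2 (valence 4) → 2 H
  atom 5: C, bond orders sum to 2 (valence 4) → 2 H
  atom 6: C, bond orders sum to 2 (valence 4) → 2 H
  atom 7: C, bond orders sum to 4 (valence 4) → 0 H
  atom 8: O, bond orders sum to 2 (valence 2) → 0 H
  atom 9: C, bond orders sum to 2 (valence 4) → 2 H
  atom 10: C, bond orders sum to 2 (valence 4) → 2 H
  atom 11: C, bond orders sum to 1 (valence 4) → 3 H
Total hydrogens: 16.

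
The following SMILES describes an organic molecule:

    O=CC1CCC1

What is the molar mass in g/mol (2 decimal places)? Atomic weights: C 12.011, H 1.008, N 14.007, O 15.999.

84.12 g/mol

First, the molecular formula is C5H8O (counting implicit H from valence).
  C: 5 × 12.011 = 60.055
  H: 8 × 1.008 = 8.064
  O: 1 × 15.999 = 15.999
Sum: 5×12.011 + 8×1.008 + 1×15.999 = 84.118 → 84.12 g/mol.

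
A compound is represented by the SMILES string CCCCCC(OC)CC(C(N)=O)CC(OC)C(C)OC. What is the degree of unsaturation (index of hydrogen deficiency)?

Degree of unsaturation = (number of rings) + (number of π bonds).
Ring closures in the SMILES: 0.
π bonds: 1 double bond (each 1 DoU) → 1 DoU from unsaturation.
Total DoU = 0 + 1 = 1.

1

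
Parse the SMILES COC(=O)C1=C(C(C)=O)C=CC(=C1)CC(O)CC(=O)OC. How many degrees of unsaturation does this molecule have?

Molecular formula: C15H18O6.
DoU = (2C + 2 + N − H − X) / 2, where X is the halogen count and O/S are ignored.
    = (2·15 + 2 + 0 − 18 − 0) / 2 = 14 / 2 = 7.

7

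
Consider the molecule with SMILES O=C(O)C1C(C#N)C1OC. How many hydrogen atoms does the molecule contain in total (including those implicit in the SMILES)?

Walk through each heavy atom and fill implicit hydrogens from standard valence (C 4, N 3, O 2, S 2, halogen 1):
  atom 1: O, bond orders sum to 2 (valence 2) → 0 H
  atom 2: C, bond orders sum to 4 (valence 4) → 0 H
  atom 3: O, bond orders sum to 1 (valence 2) → 1 H
  atom 4: C, bond orders sum to 3 (valence 4) → 1 H
  atom 5: C, bond orders sum to 3 (valence 4) → 1 H
  atom 6: C, bond orders sum to 4 (valence 4) → 0 H
  atom 7: N, bond orders sum to 3 (valence 3) → 0 H
  atom 8: C, bond orders sum to 3 (valence 4) → 1 H
  atom 9: O, bond orders sum to 2 (valence 2) → 0 H
  atom 10: C, bond orders sum to 1 (valence 4) → 3 H
Total hydrogens: 7.

7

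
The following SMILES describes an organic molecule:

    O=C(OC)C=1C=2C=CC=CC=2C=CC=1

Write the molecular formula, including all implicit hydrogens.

Walk through each heavy atom and fill implicit hydrogens from standard valence (C 4, N 3, O 2, S 2, halogen 1):
  atom 1: O, bond orders sum to 2 (valence 2) → 0 H
  atom 2: C, bond orders sum to 4 (valence 4) → 0 H
  atom 3: O, bond orders sum to 2 (valence 2) → 0 H
  atom 4: C, bond orders sum to 1 (valence 4) → 3 H
  atom 5: C, bond orders sum to 4 (valence 4) → 0 H
  atom 6: C, bond orders sum to 4 (valence 4) → 0 H
  atom 7: C, bond orders sum to 3 (valence 4) → 1 H
  atom 8: C, bond orders sum to 3 (valence 4) → 1 H
  atom 9: C, bond orders sum to 3 (valence 4) → 1 H
  atom 10: C, bond orders sum to 3 (valence 4) → 1 H
  atom 11: C, bond orders sum to 4 (valence 4) → 0 H
  atom 12: C, bond orders sum to 3 (valence 4) → 1 H
  atom 13: C, bond orders sum to 3 (valence 4) → 1 H
  atom 14: C, bond orders sum to 3 (valence 4) → 1 H
Totals → C:12, H:10, O:2.

C12H10O2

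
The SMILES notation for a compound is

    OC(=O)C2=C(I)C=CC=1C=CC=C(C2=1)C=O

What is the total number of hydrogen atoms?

Walk through each heavy atom and fill implicit hydrogens from standard valence (C 4, N 3, O 2, S 2, halogen 1):
  atom 1: O, bond orders sum to 1 (valence 2) → 1 H
  atom 2: C, bond orders sum to 4 (valence 4) → 0 H
  atom 3: O, bond orders sum to 2 (valence 2) → 0 H
  atom 4: C, bond orders sum to 4 (valence 4) → 0 H
  atom 5: C, bond orders sum to 4 (valence 4) → 0 H
  atom 6: I (halogen, monovalent) → 0 H
  atom 7: C, bond orders sum to 3 (valence 4) → 1 H
  atom 8: C, bond orders sum to 3 (valence 4) → 1 H
  atom 9: C, bond orders sum to 4 (valence 4) → 0 H
  atom 10: C, bond orders sum to 3 (valence 4) → 1 H
  atom 11: C, bond orders sum to 3 (valence 4) → 1 H
  atom 12: C, bond orders sum to 3 (valence 4) → 1 H
  atom 13: C, bond orders sum to 4 (valence 4) → 0 H
  atom 14: C, bond orders sum to 4 (valence 4) → 0 H
  atom 15: C, bond orders sum to 3 (valence 4) → 1 H
  atom 16: O, bond orders sum to 2 (valence 2) → 0 H
Total hydrogens: 7.

7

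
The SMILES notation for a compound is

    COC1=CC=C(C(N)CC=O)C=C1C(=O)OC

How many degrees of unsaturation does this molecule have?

6

Molecular formula: C12H15NO4.
DoU = (2C + 2 + N − H − X) / 2, where X is the halogen count and O/S are ignored.
    = (2·12 + 2 + 1 − 15 − 0) / 2 = 12 / 2 = 6.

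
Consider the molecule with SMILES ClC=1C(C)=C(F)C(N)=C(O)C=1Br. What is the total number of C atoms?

Count every carbon token in the SMILES (each C, including those in ring-closure positions and inside branches).
Carbon count: 7.

7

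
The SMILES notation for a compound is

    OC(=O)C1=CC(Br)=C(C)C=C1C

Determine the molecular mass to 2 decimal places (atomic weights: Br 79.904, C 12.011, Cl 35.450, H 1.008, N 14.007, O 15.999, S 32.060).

First, the molecular formula is C9H9BrO2 (counting implicit H from valence).
  Br: 1 × 79.904 = 79.904
  C: 9 × 12.011 = 108.099
  H: 9 × 1.008 = 9.072
  O: 2 × 15.999 = 31.998
Sum: 1×79.904 + 9×12.011 + 9×1.008 + 2×15.999 = 229.073 → 229.07 g/mol.

229.07 g/mol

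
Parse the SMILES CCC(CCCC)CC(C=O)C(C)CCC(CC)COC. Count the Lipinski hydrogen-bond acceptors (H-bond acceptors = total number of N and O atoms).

2

N atoms: 0; O atoms: 2.
Lipinski HBA = 0 + 2 = 2.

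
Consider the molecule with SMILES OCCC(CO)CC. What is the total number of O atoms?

Scan the SMILES for O atoms (remember two-letter symbols like Cl and Br are single atoms).
Oxygen count: 2.

2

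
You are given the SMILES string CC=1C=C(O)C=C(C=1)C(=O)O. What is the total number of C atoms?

8

Count every carbon token in the SMILES (each C, including those in ring-closure positions and inside branches).
Carbon count: 8.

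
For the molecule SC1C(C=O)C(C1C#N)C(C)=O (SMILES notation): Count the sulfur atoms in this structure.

Scan the SMILES for S atoms (remember two-letter symbols like Cl and Br are single atoms).
Sulfur count: 1.

1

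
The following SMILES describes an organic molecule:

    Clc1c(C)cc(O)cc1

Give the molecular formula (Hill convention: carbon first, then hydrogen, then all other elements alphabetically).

Walk through each heavy atom and fill implicit hydrogens from standard valence (C 4, N 3, O 2, S 2, halogen 1); for lowercase aromatic atoms, an aromatic c carries 1 H when it has two neighbours and 0 H with three, and aromatic n carries 0 H:
  atom 1: Cl (halogen, monovalent) → 0 H
  atom 2: aromatic c, 3 neighbours → 0 H
  atom 3: aromatic c, 3 neighbours → 0 H
  atom 4: C, bond orders sum to 1 (valence 4) → 3 H
  atom 5: aromatic c, 2 neighbours → 1 H
  atom 6: aromatic c, 3 neighbours → 0 H
  atom 7: O, bond orders sum to 1 (valence 2) → 1 H
  atom 8: aromatic c, 2 neighbours → 1 H
  atom 9: aromatic c, 2 neighbours → 1 H
Totals → C:7, H:7, Cl:1, O:1.
In Hill order: C7H7ClO.

C7H7ClO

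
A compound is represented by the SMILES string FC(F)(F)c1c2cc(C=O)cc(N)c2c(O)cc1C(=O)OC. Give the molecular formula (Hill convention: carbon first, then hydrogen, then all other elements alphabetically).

Walk through each heavy atom and fill implicit hydrogens from standard valence (C 4, N 3, O 2, S 2, halogen 1); for lowercase aromatic atoms, an aromatic c carries 1 H when it has two neighbours and 0 H with three, and aromatic n carries 0 H:
  atom 1: F (halogen, monovalent) → 0 H
  atom 2: C, bond orders sum to 4 (valence 4) → 0 H
  atom 3: F (halogen, monovalent) → 0 H
  atom 4: F (halogen, monovalent) → 0 H
  atom 5: aromatic c, 3 neighbours → 0 H
  atom 6: aromatic c, 3 neighbours → 0 H
  atom 7: aromatic c, 2 neighbours → 1 H
  atom 8: aromatic c, 3 neighbours → 0 H
  atom 9: C, bond orders sum to 3 (valence 4) → 1 H
  atom 10: O, bond orders sum to 2 (valence 2) → 0 H
  atom 11: aromatic c, 2 neighbours → 1 H
  atom 12: aromatic c, 3 neighbours → 0 H
  atom 13: N, bond orders sum to 1 (valence 3) → 2 H
  atom 14: aromatic c, 3 neighbours → 0 H
  atom 15: aromatic c, 3 neighbours → 0 H
  atom 16: O, bond orders sum to 1 (valence 2) → 1 H
  atom 17: aromatic c, 2 neighbours → 1 H
  atom 18: aromatic c, 3 neighbours → 0 H
  atom 19: C, bond orders sum to 4 (valence 4) → 0 H
  atom 20: O, bond orders sum to 2 (valence 2) → 0 H
  atom 21: O, bond orders sum to 2 (valence 2) → 0 H
  atom 22: C, bond orders sum to 1 (valence 4) → 3 H
Totals → C:14, H:10, F:3, N:1, O:4.

C14H10F3NO4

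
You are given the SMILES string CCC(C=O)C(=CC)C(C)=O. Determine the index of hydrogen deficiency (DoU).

3

Degree of unsaturation = (number of rings) + (number of π bonds).
Ring closures in the SMILES: 0.
π bonds: 3 double bonds (each 1 DoU) → 3 DoU from unsaturation.
Total DoU = 0 + 3 = 3.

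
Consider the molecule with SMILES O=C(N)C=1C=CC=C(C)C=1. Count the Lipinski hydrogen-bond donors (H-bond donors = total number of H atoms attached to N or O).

2

Donors: find every N or O and count the H atoms it carries.
  atom 1 (O): bond orders sum to 2 → 0 H
  atom 3 (N): bond orders sum to 1 → 2 H
Lipinski HBD = 2.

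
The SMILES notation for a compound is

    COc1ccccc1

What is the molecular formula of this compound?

C7H8O

Walk through each heavy atom and fill implicit hydrogens from standard valence (C 4, N 3, O 2, S 2, halogen 1); for lowercase aromatic atoms, an aromatic c carries 1 H when it has two neighbours and 0 H with three, and aromatic n carries 0 H:
  atom 1: C, bond orders sum to 1 (valence 4) → 3 H
  atom 2: O, bond orders sum to 2 (valence 2) → 0 H
  atom 3: aromatic c, 3 neighbours → 0 H
  atom 4: aromatic c, 2 neighbours → 1 H
  atom 5: aromatic c, 2 neighbours → 1 H
  atom 6: aromatic c, 2 neighbours → 1 H
  atom 7: aromatic c, 2 neighbours → 1 H
  atom 8: aromatic c, 2 neighbours → 1 H
Totals → C:7, H:8, O:1.
In Hill order: C7H8O.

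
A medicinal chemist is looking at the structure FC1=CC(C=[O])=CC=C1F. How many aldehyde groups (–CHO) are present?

1

The aldehyde motif appears at heavy-atom position 5 in the SMILES.
Aldehyde count: 1.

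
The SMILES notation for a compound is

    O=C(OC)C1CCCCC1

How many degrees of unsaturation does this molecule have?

2

Molecular formula: C8H14O2.
DoU = (2C + 2 + N − H − X) / 2, where X is the halogen count and O/S are ignored.
    = (2·8 + 2 + 0 − 14 − 0) / 2 = 4 / 2 = 2.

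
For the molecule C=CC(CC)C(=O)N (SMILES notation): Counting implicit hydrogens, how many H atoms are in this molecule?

Walk through each heavy atom and fill implicit hydrogens from standard valence (C 4, N 3, O 2, S 2, halogen 1):
  atom 1: C, bond orders sum to 2 (valence 4) → 2 H
  atom 2: C, bond orders sum to 3 (valence 4) → 1 H
  atom 3: C, bond orders sum to 3 (valence 4) → 1 H
  atom 4: C, bond orders sum to 2 (valence 4) → 2 H
  atom 5: C, bond orders sum to 1 (valence 4) → 3 H
  atom 6: C, bond orders sum to 4 (valence 4) → 0 H
  atom 7: O, bond orders sum to 2 (valence 2) → 0 H
  atom 8: N, bond orders sum to 1 (valence 3) → 2 H
Total hydrogens: 11.

11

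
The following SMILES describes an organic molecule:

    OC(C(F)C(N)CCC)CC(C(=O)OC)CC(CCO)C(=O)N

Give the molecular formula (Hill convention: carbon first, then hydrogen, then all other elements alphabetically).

Walk through each heavy atom and fill implicit hydrogens from standard valence (C 4, N 3, O 2, S 2, halogen 1):
  atom 1: O, bond orders sum to 1 (valence 2) → 1 H
  atom 2: C, bond orders sum to 3 (valence 4) → 1 H
  atom 3: C, bond orders sum to 3 (valence 4) → 1 H
  atom 4: F (halogen, monovalent) → 0 H
  atom 5: C, bond orders sum to 3 (valence 4) → 1 H
  atom 6: N, bond orders sum to 1 (valence 3) → 2 H
  atom 7: C, bond orders sum to 2 (valence 4) → 2 H
  atom 8: C, bond orders sum to 2 (valence 4) → 2 H
  atom 9: C, bond orders sum to 1 (valence 4) → 3 H
  atom 10: C, bond orders sum to 2 (valence 4) → 2 H
  atom 11: C, bond orders sum to 3 (valence 4) → 1 H
  atom 12: C, bond orders sum to 4 (valence 4) → 0 H
  atom 13: O, bond orders sum to 2 (valence 2) → 0 H
  atom 14: O, bond orders sum to 2 (valence 2) → 0 H
  atom 15: C, bond orders sum to 1 (valence 4) → 3 H
  atom 16: C, bond orders sum to 2 (valence 4) → 2 H
  atom 17: C, bond orders sum to 3 (valence 4) → 1 H
  atom 18: C, bond orders sum to 2 (valence 4) → 2 H
  atom 19: C, bond orders sum to 2 (valence 4) → 2 H
  atom 20: O, bond orders sum to 1 (valence 2) → 1 H
  atom 21: C, bond orders sum to 4 (valence 4) → 0 H
  atom 22: O, bond orders sum to 2 (valence 2) → 0 H
  atom 23: N, bond orders sum to 1 (valence 3) → 2 H
Totals → C:15, H:29, F:1, N:2, O:5.

C15H29FN2O5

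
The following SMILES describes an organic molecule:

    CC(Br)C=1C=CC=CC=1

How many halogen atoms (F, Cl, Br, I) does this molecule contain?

Halogen atoms appear at heavy-atom position 3 (1×Br).
Halogen count: 1.

1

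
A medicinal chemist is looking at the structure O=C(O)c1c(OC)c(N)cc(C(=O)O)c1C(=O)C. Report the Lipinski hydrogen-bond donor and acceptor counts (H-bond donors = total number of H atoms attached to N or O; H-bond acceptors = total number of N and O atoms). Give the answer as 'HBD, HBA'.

4, 7

Donors: find every N or O and count the H atoms it carries.
  atom 1 (O): bond orders sum to 2 → 0 H
  atom 3 (O): bond orders sum to 1 → 1 H
  atom 6 (O): bond orders sum to 2 → 0 H
  atom 9 (N): bond orders sum to 1 → 2 H
  atom 13 (O): bond orders sum to 2 → 0 H
  atom 14 (O): bond orders sum to 1 → 1 H
  atom 17 (O): bond orders sum to 2 → 0 H
Lipinski HBD = 4.
Acceptors: N atoms = 1, O atoms = 6 → HBA = 7.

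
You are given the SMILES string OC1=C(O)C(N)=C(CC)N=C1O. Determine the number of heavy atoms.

12

Every atom symbol written in the SMILES (organic subset) is one heavy atom; implicit H are not written.
Heavy atoms by element → C:7, N:2, O:3.
Total: 12.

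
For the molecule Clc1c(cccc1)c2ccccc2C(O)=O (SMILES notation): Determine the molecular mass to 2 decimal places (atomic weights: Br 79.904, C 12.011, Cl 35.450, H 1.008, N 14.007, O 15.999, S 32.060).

First, the molecular formula is C13H9ClO2 (counting implicit H from valence).
  C: 13 × 12.011 = 156.143
  Cl: 1 × 35.450 = 35.450
  H: 9 × 1.008 = 9.072
  O: 2 × 15.999 = 31.998
Sum: 13×12.011 + 1×35.450 + 9×1.008 + 2×15.999 = 232.663 → 232.66 g/mol.

232.66 g/mol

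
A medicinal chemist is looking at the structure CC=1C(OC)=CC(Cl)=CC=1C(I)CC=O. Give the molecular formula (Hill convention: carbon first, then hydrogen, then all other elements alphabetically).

Walk through each heavy atom and fill implicit hydrogens from standard valence (C 4, N 3, O 2, S 2, halogen 1):
  atom 1: C, bond orders sum to 1 (valence 4) → 3 H
  atom 2: C, bond orders sum to 4 (valence 4) → 0 H
  atom 3: C, bond orders sum to 4 (valence 4) → 0 H
  atom 4: O, bond orders sum to 2 (valence 2) → 0 H
  atom 5: C, bond orders sum to 1 (valence 4) → 3 H
  atom 6: C, bond orders sum to 3 (valence 4) → 1 H
  atom 7: C, bond orders sum to 4 (valence 4) → 0 H
  atom 8: Cl (halogen, monovalent) → 0 H
  atom 9: C, bond orders sum to 3 (valence 4) → 1 H
  atom 10: C, bond orders sum to 4 (valence 4) → 0 H
  atom 11: C, bond orders sum to 3 (valence 4) → 1 H
  atom 12: I (halogen, monovalent) → 0 H
  atom 13: C, bond orders sum to 2 (valence 4) → 2 H
  atom 14: C, bond orders sum to 3 (valence 4) → 1 H
  atom 15: O, bond orders sum to 2 (valence 2) → 0 H
Totals → C:11, H:12, Cl:1, I:1, O:2.
In Hill order: C11H12ClIO2.

C11H12ClIO2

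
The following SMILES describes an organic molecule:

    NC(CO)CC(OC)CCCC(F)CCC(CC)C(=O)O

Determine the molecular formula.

C15H30FNO4

Walk through each heavy atom and fill implicit hydrogens from standard valence (C 4, N 3, O 2, S 2, halogen 1):
  atom 1: N, bond orders sum to 1 (valence 3) → 2 H
  atom 2: C, bond orders sum to 3 (valence 4) → 1 H
  atom 3: C, bond orders sum to 2 (valence 4) → 2 H
  atom 4: O, bond orders sum to 1 (valence 2) → 1 H
  atom 5: C, bond orders sum to 2 (valence 4) → 2 H
  atom 6: C, bond orders sum to 3 (valence 4) → 1 H
  atom 7: O, bond orders sum to 2 (valence 2) → 0 H
  atom 8: C, bond orders sum to 1 (valence 4) → 3 H
  atom 9: C, bond orders sum to 2 (valence 4) → 2 H
  atom 10: C, bond orders sum to 2 (valence 4) → 2 H
  atom 11: C, bond orders sum to 2 (valence 4) → 2 H
  atom 12: C, bond orders sum to 3 (valence 4) → 1 H
  atom 13: F (halogen, monovalent) → 0 H
  atom 14: C, bond orders sum to 2 (valence 4) → 2 H
  atom 15: C, bond orders sum to 2 (valence 4) → 2 H
  atom 16: C, bond orders sum to 3 (valence 4) → 1 H
  atom 17: C, bond orders sum to 2 (valence 4) → 2 H
  atom 18: C, bond orders sum to 1 (valence 4) → 3 H
  atom 19: C, bond orders sum to 4 (valence 4) → 0 H
  atom 20: O, bond orders sum to 2 (valence 2) → 0 H
  atom 21: O, bond orders sum to 1 (valence 2) → 1 H
Totals → C:15, H:30, F:1, N:1, O:4.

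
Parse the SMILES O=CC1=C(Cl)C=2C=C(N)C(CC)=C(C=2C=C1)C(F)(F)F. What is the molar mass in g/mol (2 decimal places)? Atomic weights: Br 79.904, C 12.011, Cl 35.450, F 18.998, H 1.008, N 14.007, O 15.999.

301.69 g/mol

First, the molecular formula is C14H11ClF3NO (counting implicit H from valence).
  C: 14 × 12.011 = 168.154
  Cl: 1 × 35.450 = 35.450
  F: 3 × 18.998 = 56.994
  H: 11 × 1.008 = 11.088
  N: 1 × 14.007 = 14.007
  O: 1 × 15.999 = 15.999
Sum: 14×12.011 + 1×35.450 + 3×18.998 + 11×1.008 + 1×14.007 + 1×15.999 = 301.692 → 301.69 g/mol.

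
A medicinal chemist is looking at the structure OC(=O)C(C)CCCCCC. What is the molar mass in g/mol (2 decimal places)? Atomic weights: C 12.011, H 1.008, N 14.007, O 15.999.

158.24 g/mol

First, the molecular formula is C9H18O2 (counting implicit H from valence).
  C: 9 × 12.011 = 108.099
  H: 18 × 1.008 = 18.144
  O: 2 × 15.999 = 31.998
Sum: 9×12.011 + 18×1.008 + 2×15.999 = 158.241 → 158.24 g/mol.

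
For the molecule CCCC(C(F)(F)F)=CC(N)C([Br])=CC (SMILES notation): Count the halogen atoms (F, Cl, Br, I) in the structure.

Halogen atoms appear at heavy-atom positions 6, 7, 8, 13 (1×Br, 3×F).
Other groups present: 2 alkene, 1 primary amine.
Halogen count: 4.

4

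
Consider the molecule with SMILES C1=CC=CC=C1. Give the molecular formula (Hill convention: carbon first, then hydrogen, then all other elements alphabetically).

C6H6

Walk through each heavy atom and fill implicit hydrogens from standard valence (C 4, N 3, O 2, S 2, halogen 1):
  atom 1: C, bond orders sum to 3 (valence 4) → 1 H
  atom 2: C, bond orders sum to 3 (valence 4) → 1 H
  atom 3: C, bond orders sum to 3 (valence 4) → 1 H
  atom 4: C, bond orders sum to 3 (valence 4) → 1 H
  atom 5: C, bond orders sum to 3 (valence 4) → 1 H
  atom 6: C, bond orders sum to 3 (valence 4) → 1 H
Totals → C:6, H:6.
In Hill order: C6H6.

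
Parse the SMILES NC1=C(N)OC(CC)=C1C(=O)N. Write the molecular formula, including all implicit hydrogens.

Walk through each heavy atom and fill implicit hydrogens from standard valence (C 4, N 3, O 2, S 2, halogen 1):
  atom 1: N, bond orders sum to 1 (valence 3) → 2 H
  atom 2: C, bond orders sum to 4 (valence 4) → 0 H
  atom 3: C, bond orders sum to 4 (valence 4) → 0 H
  atom 4: N, bond orders sum to 1 (valence 3) → 2 H
  atom 5: O, bond orders sum to 2 (valence 2) → 0 H
  atom 6: C, bond orders sum to 4 (valence 4) → 0 H
  atom 7: C, bond orders sum to 2 (valence 4) → 2 H
  atom 8: C, bond orders sum to 1 (valence 4) → 3 H
  atom 9: C, bond orders sum to 4 (valence 4) → 0 H
  atom 10: C, bond orders sum to 4 (valence 4) → 0 H
  atom 11: O, bond orders sum to 2 (valence 2) → 0 H
  atom 12: N, bond orders sum to 1 (valence 3) → 2 H
Totals → C:7, H:11, N:3, O:2.
In Hill order: C7H11N3O2.

C7H11N3O2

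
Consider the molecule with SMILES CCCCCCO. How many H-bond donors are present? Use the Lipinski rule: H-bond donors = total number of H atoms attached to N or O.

1

Donors: find every N or O and count the H atoms it carries.
  atom 7 (O): bond orders sum to 1 → 1 H
Lipinski HBD = 1.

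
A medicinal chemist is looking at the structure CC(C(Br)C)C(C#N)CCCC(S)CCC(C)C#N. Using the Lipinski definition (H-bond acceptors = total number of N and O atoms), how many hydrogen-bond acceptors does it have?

N atoms: 2; O atoms: 0.
Lipinski HBA = 2 + 0 = 2.

2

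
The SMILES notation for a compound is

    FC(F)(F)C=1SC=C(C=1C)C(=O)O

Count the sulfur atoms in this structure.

1

Scan the SMILES for S atoms (remember two-letter symbols like Cl and Br are single atoms).
Sulfur count: 1.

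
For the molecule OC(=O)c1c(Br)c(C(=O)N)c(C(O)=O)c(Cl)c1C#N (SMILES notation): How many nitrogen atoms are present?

2

Scan the SMILES for N atoms (remember two-letter symbols like Cl and Br are single atoms).
Nitrogen count: 2.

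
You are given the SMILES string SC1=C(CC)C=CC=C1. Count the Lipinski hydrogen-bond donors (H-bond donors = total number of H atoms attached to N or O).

0

Donors: find every N or O and count the H atoms it carries.
  (no N or O atoms present)
Lipinski HBD = 0.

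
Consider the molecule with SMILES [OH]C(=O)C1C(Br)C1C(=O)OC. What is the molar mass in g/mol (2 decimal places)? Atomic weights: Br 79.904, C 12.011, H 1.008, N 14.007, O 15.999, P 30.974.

223.02 g/mol

First, the molecular formula is C6H7BrO4 (counting implicit H from valence).
  Br: 1 × 79.904 = 79.904
  C: 6 × 12.011 = 72.066
  H: 7 × 1.008 = 7.056
  O: 4 × 15.999 = 63.996
Sum: 1×79.904 + 6×12.011 + 7×1.008 + 4×15.999 = 223.022 → 223.02 g/mol.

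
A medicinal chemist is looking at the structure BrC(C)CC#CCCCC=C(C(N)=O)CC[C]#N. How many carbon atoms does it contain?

Count every carbon token in the SMILES (each C, including those in ring-closure positions and inside branches).
Carbon count: 14.

14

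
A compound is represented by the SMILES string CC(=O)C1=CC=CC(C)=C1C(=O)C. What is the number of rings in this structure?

In SMILES, each pair of matching ring-closure digits denotes one ring-closing bond; the number of such bonds equals the number of independent rings.
Ring-closure bonds here: 1.

1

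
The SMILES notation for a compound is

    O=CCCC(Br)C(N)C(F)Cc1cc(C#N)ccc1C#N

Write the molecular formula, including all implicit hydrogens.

Walk through each heavy atom and fill implicit hydrogens from standard valence (C 4, N 3, O 2, S 2, halogen 1); for lowercase aromatic atoms, an aromatic c carries 1 H when it has two neighbours and 0 H with three, and aromatic n carries 0 H:
  atom 1: O, bond orders sum to 2 (valence 2) → 0 H
  atom 2: C, bond orders sum to 3 (valence 4) → 1 H
  atom 3: C, bond orders sum to 2 (valence 4) → 2 H
  atom 4: C, bond orders sum to 2 (valence 4) → 2 H
  atom 5: C, bond orders sum to 3 (valence 4) → 1 H
  atom 6: Br (halogen, monovalent) → 0 H
  atom 7: C, bond orders sum to 3 (valence 4) → 1 H
  atom 8: N, bond orders sum to 1 (valence 3) → 2 H
  atom 9: C, bond orders sum to 3 (valence 4) → 1 H
  atom 10: F (halogen, monovalent) → 0 H
  atom 11: C, bond orders sum to 2 (valence 4) → 2 H
  atom 12: aromatic c, 3 neighbours → 0 H
  atom 13: aromatic c, 2 neighbours → 1 H
  atom 14: aromatic c, 3 neighbours → 0 H
  atom 15: C, bond orders sum to 4 (valence 4) → 0 H
  atom 16: N, bond orders sum to 3 (valence 3) → 0 H
  atom 17: aromatic c, 2 neighbours → 1 H
  atom 18: aromatic c, 2 neighbours → 1 H
  atom 19: aromatic c, 3 neighbours → 0 H
  atom 20: C, bond orders sum to 4 (valence 4) → 0 H
  atom 21: N, bond orders sum to 3 (valence 3) → 0 H
Totals → C:15, H:15, Br:1, F:1, N:3, O:1.
In Hill order: C15H15BrFN3O.

C15H15BrFN3O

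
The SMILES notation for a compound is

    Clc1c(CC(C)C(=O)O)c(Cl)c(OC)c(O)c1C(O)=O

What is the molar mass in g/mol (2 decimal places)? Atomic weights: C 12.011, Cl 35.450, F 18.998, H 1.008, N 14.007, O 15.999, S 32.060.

First, the molecular formula is C12H12Cl2O6 (counting implicit H from valence).
  C: 12 × 12.011 = 144.132
  Cl: 2 × 35.450 = 70.900
  H: 12 × 1.008 = 12.096
  O: 6 × 15.999 = 95.994
Sum: 12×12.011 + 2×35.450 + 12×1.008 + 6×15.999 = 323.122 → 323.12 g/mol.

323.12 g/mol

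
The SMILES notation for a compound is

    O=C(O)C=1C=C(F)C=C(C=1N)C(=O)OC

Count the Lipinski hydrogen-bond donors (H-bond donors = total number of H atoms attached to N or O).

3

Donors: find every N or O and count the H atoms it carries.
  atom 1 (O): bond orders sum to 2 → 0 H
  atom 3 (O): bond orders sum to 1 → 1 H
  atom 11 (N): bond orders sum to 1 → 2 H
  atom 13 (O): bond orders sum to 2 → 0 H
  atom 14 (O): bond orders sum to 2 → 0 H
Lipinski HBD = 3.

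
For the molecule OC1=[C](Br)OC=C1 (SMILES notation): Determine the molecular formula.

C4H3BrO2

Walk through each heavy atom and fill implicit hydrogens from standard valence (C 4, N 3, O 2, S 2, halogen 1):
  atom 1: O, bond orders sum to 1 (valence 2) → 1 H
  atom 2: C, bond orders sum to 4 (valence 4) → 0 H
  atom 3: C with explicit H count 0
  atom 4: Br (halogen, monovalent) → 0 H
  atom 5: O, bond orders sum to 2 (valence 2) → 0 H
  atom 6: C, bond orders sum to 3 (valence 4) → 1 H
  atom 7: C, bond orders sum to 3 (valence 4) → 1 H
Totals → C:4, H:3, Br:1, O:2.
In Hill order: C4H3BrO2.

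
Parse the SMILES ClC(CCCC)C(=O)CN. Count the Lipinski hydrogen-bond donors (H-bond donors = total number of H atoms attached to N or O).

2

Donors: find every N or O and count the H atoms it carries.
  atom 8 (O): bond orders sum to 2 → 0 H
  atom 10 (N): bond orders sum to 1 → 2 H
Lipinski HBD = 2.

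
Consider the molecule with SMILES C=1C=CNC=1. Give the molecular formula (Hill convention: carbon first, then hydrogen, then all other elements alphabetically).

C4H5N

Walk through each heavy atom and fill implicit hydrogens from standard valence (C 4, N 3, O 2, S 2, halogen 1):
  atom 1: C, bond orders sum to 3 (valence 4) → 1 H
  atom 2: C, bond orders sum to 3 (valence 4) → 1 H
  atom 3: C, bond orders sum to 3 (valence 4) → 1 H
  atom 4: N, bond orders sum to 2 (valence 3) → 1 H
  atom 5: C, bond orders sum to 3 (valence 4) → 1 H
Totals → C:4, H:5, N:1.
In Hill order: C4H5N.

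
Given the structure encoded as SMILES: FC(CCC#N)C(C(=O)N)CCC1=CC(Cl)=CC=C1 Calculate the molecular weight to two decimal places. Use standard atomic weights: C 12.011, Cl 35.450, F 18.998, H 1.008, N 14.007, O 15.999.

First, the molecular formula is C14H16ClFN2O (counting implicit H from valence).
  C: 14 × 12.011 = 168.154
  Cl: 1 × 35.450 = 35.450
  F: 1 × 18.998 = 18.998
  H: 16 × 1.008 = 16.128
  N: 2 × 14.007 = 28.014
  O: 1 × 15.999 = 15.999
Sum: 14×12.011 + 1×35.450 + 1×18.998 + 16×1.008 + 2×14.007 + 1×15.999 = 282.743 → 282.74 g/mol.

282.74 g/mol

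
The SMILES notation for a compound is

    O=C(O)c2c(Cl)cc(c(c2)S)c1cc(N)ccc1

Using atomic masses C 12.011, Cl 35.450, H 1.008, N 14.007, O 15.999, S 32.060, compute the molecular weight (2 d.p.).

First, the molecular formula is C13H10ClNO2S (counting implicit H from valence).
  C: 13 × 12.011 = 156.143
  Cl: 1 × 35.450 = 35.450
  H: 10 × 1.008 = 10.080
  N: 1 × 14.007 = 14.007
  O: 2 × 15.999 = 31.998
  S: 1 × 32.060 = 32.060
Sum: 13×12.011 + 1×35.450 + 10×1.008 + 1×14.007 + 2×15.999 + 1×32.060 = 279.738 → 279.74 g/mol.

279.74 g/mol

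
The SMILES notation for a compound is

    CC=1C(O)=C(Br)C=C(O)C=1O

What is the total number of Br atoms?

1

Scan the SMILES for Br atoms (remember two-letter symbols like Cl and Br are single atoms).
Bromine count: 1.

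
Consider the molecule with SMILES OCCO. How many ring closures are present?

In SMILES, each pair of matching ring-closure digits denotes one ring-closing bond; the number of such bonds equals the number of independent rings.
Ring-closure bonds here: 0.

0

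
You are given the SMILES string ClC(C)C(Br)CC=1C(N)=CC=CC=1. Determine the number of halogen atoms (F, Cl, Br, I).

2

Halogen atoms appear at heavy-atom positions 1, 5 (1×Br, 1×Cl).
Other groups present: 1 primary amine.
Halogen count: 2.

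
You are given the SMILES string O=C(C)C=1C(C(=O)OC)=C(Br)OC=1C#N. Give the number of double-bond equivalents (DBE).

Degree of unsaturation = (number of rings) + (number of π bonds).
Ring closures in the SMILES: 1.
π bonds: 4 double bonds (each 1 DoU), 1 triple bond (each 2 DoU) → 6 DoU from unsaturation.
Total DoU = 1 + 6 = 7.

7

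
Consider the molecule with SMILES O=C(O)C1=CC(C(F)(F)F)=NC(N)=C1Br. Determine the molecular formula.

C7H4BrF3N2O2

Walk through each heavy atom and fill implicit hydrogens from standard valence (C 4, N 3, O 2, S 2, halogen 1):
  atom 1: O, bond orders sum to 2 (valence 2) → 0 H
  atom 2: C, bond orders sum to 4 (valence 4) → 0 H
  atom 3: O, bond orders sum to 1 (valence 2) → 1 H
  atom 4: C, bond orders sum to 4 (valence 4) → 0 H
  atom 5: C, bond orders sum to 3 (valence 4) → 1 H
  atom 6: C, bond orders sum to 4 (valence 4) → 0 H
  atom 7: C, bond orders sum to 4 (valence 4) → 0 H
  atom 8: F (halogen, monovalent) → 0 H
  atom 9: F (halogen, monovalent) → 0 H
  atom 10: F (halogen, monovalent) → 0 H
  atom 11: N, bond orders sum to 3 (valence 3) → 0 H
  atom 12: C, bond orders sum to 4 (valence 4) → 0 H
  atom 13: N, bond orders sum to 1 (valence 3) → 2 H
  atom 14: C, bond orders sum to 4 (valence 4) → 0 H
  atom 15: Br (halogen, monovalent) → 0 H
Totals → C:7, H:4, Br:1, F:3, N:2, O:2.
In Hill order: C7H4BrF3N2O2.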